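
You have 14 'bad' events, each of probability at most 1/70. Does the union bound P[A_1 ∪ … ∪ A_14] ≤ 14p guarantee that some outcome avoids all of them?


Union bound: P[∪_{i=1}^{14} A_i] ≤ Σ_i P[A_i] ≤ 14·p = 14·(1/70) = 1/5.
Numerically: 1/5 ≈ 0.200.
Is 1/5 < 1? YES.
Since P[∪ A_i] ≤ 1/5 < 1, the complement has P[∩ A_i^c] ≥ 1 − 1/5 = 4/5 > 0, so some outcome avoids every A_i.

14·p = 1/5 ≈ 0.200; existence CERTIFIED by the union bound.


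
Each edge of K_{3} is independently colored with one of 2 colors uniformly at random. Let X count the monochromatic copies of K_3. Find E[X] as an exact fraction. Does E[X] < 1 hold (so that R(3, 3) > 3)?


E[X] = C(3, 3) · 2^{1 − 3} = 1 · 2^{−2} = 1/4.
As a reduced fraction: E[X] = 1/4 ≈ 0.25000.
Is E[X] < 1? YES.
Since E[X] < 1, there exists a 2-coloring of K_{3} with no monochromatic K_3; hence R(3, 3) > 3.

E[X] = 1/4 ≈ 0.25000; E[X] < 1, so R(3, 3) > 3.


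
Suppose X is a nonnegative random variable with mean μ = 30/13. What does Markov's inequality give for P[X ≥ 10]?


μ = E[X] = 30/13, a = 10.
Markov: P[X ≥ 10] ≤ μ/a = (30/13)/10 = 3/13.
Numerically: ≈ 0.231.
(Since a = 10 > μ = 2.308, the bound 3/13 is < 1 and informative.)

P[X ≥ 10] ≤ 3/13 ≈ 0.231.


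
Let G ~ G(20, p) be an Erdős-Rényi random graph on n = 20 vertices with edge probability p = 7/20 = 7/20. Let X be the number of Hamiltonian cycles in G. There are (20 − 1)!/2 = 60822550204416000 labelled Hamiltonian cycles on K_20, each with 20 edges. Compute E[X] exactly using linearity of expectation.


K_20 has (20 − 1)!/2 = 60822550204416000 labelled Hamiltonian cycles.
For each such Hamiltonian cycle H, let X_H = 1 if all 20 edges of H are present in G. Then P[X_H = 1] = p^{20} = (7/20)^{20} = 79792266297612001/104857600000000000000000000.
By linearity of expectation: E[X] = Σ_H E[X_H] = 60822550204416000 · p^{20} = 60822550204416000 · 79792266297612001/104857600000000000000000000 = 1184855742873690605203907421/25600000000000000000.
Numerically: E[X] ≈ 4.63e+07.

E[X] = 60822550204416000 · (7/20)^{20} = 1184855742873690605203907421/25600000000000000000 ≈ 4.63e+07.


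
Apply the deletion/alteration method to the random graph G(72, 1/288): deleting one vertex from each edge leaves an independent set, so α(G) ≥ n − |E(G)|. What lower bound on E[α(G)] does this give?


E[|E(G)|] = C(72, 2)·p = 2556 · (1/288) = 71/8.
E[α(G)] ≥ n − E[|E(G)|] = 72 − 71/8 = 505/8.
Numerically: ≈ 63.12500.
(This is only a lower bound; the true E[α(G)] may be larger.)

E[α(G)] ≥ 505/8 ≈ 63.12500.


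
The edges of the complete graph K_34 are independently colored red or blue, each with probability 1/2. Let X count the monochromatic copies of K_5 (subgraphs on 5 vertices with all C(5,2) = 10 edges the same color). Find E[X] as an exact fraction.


Let X = Σ_S X_S over the C(34, 5) = 278256 subsets S of size 5, where X_S = 1 if the K_5 on S is monochromatic.
For a fixed S, the K_5 on S has C(5, 2) = 10 edges. P[all 10 edges red] = (1/2)^10, and likewise for blue, so P[monochromatic] = 2·(1/2)^10 = 2^{1 − 10} = 1/512.
Summing: E[X] = C(34, 5) · 2^{1 − 10} = 278256 · 1/512 = 17391/32.
Numerically: E[X] ≈ 543.4688.

E[X] = C(34,5)·2^(1−C(5,2)) = 17391/32 ≈ 543.4688.


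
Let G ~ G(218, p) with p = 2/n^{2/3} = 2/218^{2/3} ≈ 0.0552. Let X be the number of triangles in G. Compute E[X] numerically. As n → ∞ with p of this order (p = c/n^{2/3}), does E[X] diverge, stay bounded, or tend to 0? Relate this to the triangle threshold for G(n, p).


Number of potential triangles: C(218, 3) = 1703016.
Each occurs with probability p³ ≈ (0.0552)³ ≈ 1.68336e-04.
By linearity: E[X] = C(218, 3)·p³ ≈ 1703016 · 1.68336e-04 ≈ 286.679.
Since α = 2/3 < 1, p = c/n^{2/3} ≫ 1/n is above the triangle threshold p ~ 1/n. Asymptotically E[X] ~ (c³/6)·n^{3(1−α)} = (2³/6)·n^{1} → ∞; triangles are abundant w.h.p.

E[X] ≈ 286.679; in regime p = Θ(1/n^{2/3}) E[X] diverges (above the triangle threshold p ~ 1/n).


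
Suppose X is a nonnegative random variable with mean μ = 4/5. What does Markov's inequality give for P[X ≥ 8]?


μ = E[X] = 4/5, a = 8.
Markov: P[X ≥ 8] ≤ μ/a = (4/5)/8 = 1/10.
Numerically: ≈ 0.10000.
(Since a = 8 > μ = 0.80000, the bound 1/10 is < 1 and informative.)

P[X ≥ 8] ≤ 1/10 ≈ 0.10000.


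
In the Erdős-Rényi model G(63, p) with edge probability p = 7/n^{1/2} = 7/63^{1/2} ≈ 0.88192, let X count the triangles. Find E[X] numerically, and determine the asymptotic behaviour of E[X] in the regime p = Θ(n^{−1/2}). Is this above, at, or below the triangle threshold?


Number of potential triangles: C(63, 3) = 39711.
Each occurs with probability p³ ≈ (0.88192)³ ≈ 6.8593553e-01.
By linearity: E[X] = C(63, 3)·p³ ≈ 39711 · 6.8593553e-01 ≈ 27239.18564.
Since α = 1/2 < 1, p = c/n^{1/2} ≫ 1/n is above the triangle threshold p ~ 1/n. Asymptotically E[X] ~ (c³/6)·n^{3(1−α)} = (7³/6)·n^{1.5} → ∞; triangles are abundant w.h.p.

E[X] ≈ 27239.18564; in regime p = Θ(1/n^{1/2}) E[X] diverges (above the triangle threshold p ~ 1/n).


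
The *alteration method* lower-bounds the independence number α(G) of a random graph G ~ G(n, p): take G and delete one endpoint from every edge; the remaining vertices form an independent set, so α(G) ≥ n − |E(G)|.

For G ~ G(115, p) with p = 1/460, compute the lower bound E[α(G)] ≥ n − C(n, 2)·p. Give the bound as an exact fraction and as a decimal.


E[|E(G)|] = C(115, 2)·p = 6555 · (1/460) = 57/4.
E[α(G)] ≥ n − E[|E(G)|] = 115 − 57/4 = 403/4.
Numerically: ≈ 100.750000.
(This is only a lower bound; the true E[α(G)] may be larger.)

E[α(G)] ≥ 403/4 ≈ 100.750000.


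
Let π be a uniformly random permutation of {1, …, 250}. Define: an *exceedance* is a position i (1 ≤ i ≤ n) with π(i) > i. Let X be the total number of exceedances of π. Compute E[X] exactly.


Write X = Σ_{i=1}^{250} X_i, where X_i = 1_{π(i) > i}.
For each fixed i, π(i) is uniform over {1, …, 250} (marginal of a uniform permutation), so P[π(i) > i] = (n − i)/n. Summing: Σ_{i=1}^{250} (n − i)/n = (0 + 1 + … + 249)/250 = 250(250 − 1)/(2·250) = (250 − 1)/2.
Hence E[X] = Σ_{i=1}^{250} (250 − i)/250 = 249/2 ≈ 124.50000.

E[X] = 249/2 = 124.50000.


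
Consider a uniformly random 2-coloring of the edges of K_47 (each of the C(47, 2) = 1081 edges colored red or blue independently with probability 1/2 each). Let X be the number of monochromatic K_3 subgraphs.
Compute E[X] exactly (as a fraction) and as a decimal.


Let X = Σ_S X_S over the C(47, 3) = 16215 subsets S of size 3, where X_S = 1 if the K_3 on S is monochromatic.
For a fixed S, the K_3 on S has C(3, 2) = 3 edges. P[all 3 edges red] = (1/2)^3, and likewise for blue, so P[monochromatic] = 2·(1/2)^3 = 2^{1 − 3} = 1/4.
Summing: E[X] = C(47, 3) · 2^{1 − 3} = 16215 · 1/4 = 16215/4.
Numerically: E[X] ≈ 4053.7500.

E[X] = C(47,3)·2^(1−C(3,2)) = 16215/4 ≈ 4053.7500.


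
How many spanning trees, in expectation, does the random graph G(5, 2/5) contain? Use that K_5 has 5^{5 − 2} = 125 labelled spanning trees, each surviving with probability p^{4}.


K_5 has 5^{5 − 2} = 125 labelled spanning trees.
For each such spanning tree H, let X_H = 1 if all 4 edges of H are present in G. Then P[X_H = 1] = p^{4} = (2/5)^{4} = 16/625.
By linearity: E[X] = Σ_H E[X_H] = 125 · p^{4} = 125 · 16/625 = 16/5.
Numerically: E[X] ≈ 3.2.

E[X] = 125 · (2/5)^{4} = 16/5 ≈ 3.2.


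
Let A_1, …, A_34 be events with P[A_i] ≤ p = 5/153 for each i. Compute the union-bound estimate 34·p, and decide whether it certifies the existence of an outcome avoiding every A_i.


Union bound: P[∪_{i=1}^{34} A_i] ≤ Σ_i P[A_i] ≤ 34·p = 34·(5/153) = 10/9.
Numerically: 10/9 ≈ 1.11111.
Is 10/9 < 1? NO.
Since the bound 10/9 is ≥ 1, the union bound is uninformative here; it does NOT by itself certify existence.

34·p = 10/9 ≈ 1.11111; existence NOT certified by the union bound.


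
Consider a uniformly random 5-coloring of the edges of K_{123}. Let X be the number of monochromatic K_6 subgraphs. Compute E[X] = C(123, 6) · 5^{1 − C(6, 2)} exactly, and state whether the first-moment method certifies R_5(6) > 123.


E[X] = C(123, 6) · 5^{1 − 15} = 4249404082 · 5^{−14} = 4249404082/6103515625.
As a reduced fraction: E[X] = 4249404082/6103515625 ≈ 0.6962224.
Is E[X] < 1? YES.
Since E[X] < 1, there exists a 5-coloring of K_{123} with no monochromatic K_6; hence R_5(6) > 123.

E[X] = 4249404082/6103515625 ≈ 0.6962224; E[X] < 1, so R_5(6) > 123.


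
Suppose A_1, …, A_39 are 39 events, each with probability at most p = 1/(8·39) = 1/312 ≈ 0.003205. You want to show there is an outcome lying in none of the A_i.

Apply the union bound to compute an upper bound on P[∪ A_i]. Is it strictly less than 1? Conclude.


Union bound: P[∪_{i=1}^{39} A_i] ≤ Σ_i P[A_i] ≤ 39·p = 39·(1/312) = 1/8.
Numerically: 1/8 ≈ 0.125000.
Is 1/8 < 1? YES.
Since P[∪ A_i] ≤ 1/8 < 1, the complement has P[∩ A_i^c] ≥ 1 − 1/8 = 7/8 > 0, so some outcome avoids every A_i.

39·p = 1/8 ≈ 0.125000; existence CERTIFIED by the union bound.


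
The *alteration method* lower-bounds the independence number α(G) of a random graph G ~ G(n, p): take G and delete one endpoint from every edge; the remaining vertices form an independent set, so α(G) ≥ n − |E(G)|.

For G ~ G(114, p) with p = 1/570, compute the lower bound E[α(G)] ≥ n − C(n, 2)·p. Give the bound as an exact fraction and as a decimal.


E[|E(G)|] = C(114, 2)·p = 6441 · (1/570) = 113/10.
E[α(G)] ≥ n − E[|E(G)|] = 114 − 113/10 = 1027/10.
Numerically: ≈ 102.700.
(This is only a lower bound; the true E[α(G)] may be larger.)

E[α(G)] ≥ 1027/10 ≈ 102.700.


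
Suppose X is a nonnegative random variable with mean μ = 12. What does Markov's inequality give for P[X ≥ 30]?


μ = E[X] = 12, a = 30.
Markov: P[X ≥ 30] ≤ μ/a = (12)/30 = 2/5.
Numerically: ≈ 0.400.
(Since a = 30 > μ = 12.000, the bound 2/5 is < 1 and informative.)

P[X ≥ 30] ≤ 2/5 ≈ 0.400.


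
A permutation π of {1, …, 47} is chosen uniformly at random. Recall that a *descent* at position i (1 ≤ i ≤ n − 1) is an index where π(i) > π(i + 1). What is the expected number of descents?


Write X = Σ X_I over i = 1, …, 46, with X_I the indicator of one descent.
There are 46 indicators.
For each fixed i, the pair (π(i), π(i+1)) is a uniformly random ordered pair of distinct values from {1, …, 47}; by symmetry P[π(i) > π(i+1)] = 1/2.
By linearity: E[X] = 46 · (1/2) = (47 − 1) · (1/2) = 23 ≈ 23.00000.

E[X] = 23 = 23.00000.


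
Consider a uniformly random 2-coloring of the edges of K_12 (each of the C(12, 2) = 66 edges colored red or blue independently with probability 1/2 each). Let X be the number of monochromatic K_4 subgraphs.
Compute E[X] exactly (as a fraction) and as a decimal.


Let X = Σ_S X_S over the C(12, 4) = 495 subsets S of size 4, where X_S = 1 if the K_4 on S is monochromatic.
For a fixed S, the K_4 on S has C(4, 2) = 6 edges. P[all 6 edges red] = (1/2)^6, and likewise for blue, so P[monochromatic] = 2·(1/2)^6 = 2^{1 − 6} = 1/32.
By linearity: E[X] = C(12, 4) · 2^{1 − 6} = 495 · 1/32 = 495/32.
Numerically: E[X] ≈ 15.468750.

E[X] = C(12,4)·2^(1−C(4,2)) = 495/32 ≈ 15.468750.


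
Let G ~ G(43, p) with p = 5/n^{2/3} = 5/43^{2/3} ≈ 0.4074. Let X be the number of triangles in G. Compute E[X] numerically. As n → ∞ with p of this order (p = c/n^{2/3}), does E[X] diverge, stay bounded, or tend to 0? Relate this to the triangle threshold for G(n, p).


Number of potential triangles: C(43, 3) = 12341.
Each occurs with probability p³ ≈ (0.4074)³ ≈ 6.760411e-02.
By linearity: E[X] = C(43, 3)·p³ ≈ 12341 · 6.760411e-02 ≈ 834.3023.
Since α = 2/3 < 1, p = c/n^{2/3} ≫ 1/n is above the triangle threshold p ~ 1/n. Asymptotically E[X] ~ (c³/6)·n^{3(1−α)} = (5³/6)·n^{1} → ∞; triangles are abundant w.h.p.

E[X] ≈ 834.3023; in regime p = Θ(1/n^{2/3}) E[X] diverges (above the triangle threshold p ~ 1/n).


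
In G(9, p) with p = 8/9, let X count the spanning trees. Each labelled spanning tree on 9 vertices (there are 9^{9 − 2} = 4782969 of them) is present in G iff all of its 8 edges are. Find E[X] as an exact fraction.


K_9 has 9^{9 − 2} = 4782969 labelled spanning trees.
For each such spanning tree H, let X_H = 1 if all 8 edges of H are present in G. Then P[X_H = 1] = p^{8} = (8/9)^{8} = 16777216/43046721.
By linearity: E[X] = Σ_H E[X_H] = 4782969 · p^{8} = 4782969 · 16777216/43046721 = 16777216/9.
Numerically: E[X] ≈ 1.86414e+06.

E[X] = 4782969 · (8/9)^{8} = 16777216/9 ≈ 1.86414e+06.


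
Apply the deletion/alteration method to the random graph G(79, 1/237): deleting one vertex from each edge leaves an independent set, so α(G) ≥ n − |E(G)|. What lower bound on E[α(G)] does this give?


E[|E(G)|] = C(79, 2)·p = 3081 · (1/237) = 13.
E[α(G)] ≥ n − E[|E(G)|] = 79 − 13 = 66.
Numerically: ≈ 66.00000.
(This is only a lower bound; the true E[α(G)] may be larger.)

E[α(G)] ≥ 66 ≈ 66.00000.


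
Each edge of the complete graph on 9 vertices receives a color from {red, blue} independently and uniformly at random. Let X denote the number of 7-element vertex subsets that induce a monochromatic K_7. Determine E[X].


Let X = Σ_S X_S over the C(9, 7) = 36 subsets S of size 7, where X_S = 1 if the K_7 on S is monochromatic.
For a fixed S, the K_7 on S has C(7, 2) = 21 edges. P[all 21 edges red] = (1/2)^21, and likewise for blue, so P[monochromatic] = 2·(1/2)^21 = 2^{1 − 21} = 1/1048576.
By linearity of expectation: E[X] = C(9, 7) · 2^{1 − 21} = 36 · 1/1048576 = 9/262144.
Numerically: E[X] ≈ 0.00003.

E[X] = C(9,7)·2^(1−C(7,2)) = 9/262144 ≈ 0.00003.


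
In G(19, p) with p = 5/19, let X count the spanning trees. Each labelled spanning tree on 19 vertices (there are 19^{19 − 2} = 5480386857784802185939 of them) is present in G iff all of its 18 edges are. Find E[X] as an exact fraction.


K_19 has 19^{19 − 2} = 5480386857784802185939 labelled spanning trees.
For each such spanning tree H, let X_H = 1 if all 18 edges of H are present in G. Then P[X_H = 1] = p^{18} = (5/19)^{18} = 3814697265625/104127350297911241532841.
By linearity: E[X] = Σ_H E[X_H] = 5480386857784802185939 · p^{18} = 5480386857784802185939 · 3814697265625/104127350297911241532841 = 3814697265625/19.
Numerically: E[X] ≈ 2.01e+11.

E[X] = 5480386857784802185939 · (5/19)^{18} = 3814697265625/19 ≈ 2.01e+11.


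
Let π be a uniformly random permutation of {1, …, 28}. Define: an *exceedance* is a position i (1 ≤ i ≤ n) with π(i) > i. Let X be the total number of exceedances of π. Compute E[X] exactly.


Write X = Σ_{i=1}^{28} X_i, where X_i = 1_{π(i) > i}.
For each fixed i, π(i) is uniform over {1, …, 28} (marginal of a uniform permutation), so P[π(i) > i] = (n − i)/n. Summing: Σ_{i=1}^{28} (n − i)/n = (0 + 1 + … + 27)/28 = 28(28 − 1)/(2·28) = (28 − 1)/2.
Hence E[X] = Σ_{i=1}^{28} (28 − i)/28 = 27/2 ≈ 13.500000.

E[X] = 27/2 = 13.500000.


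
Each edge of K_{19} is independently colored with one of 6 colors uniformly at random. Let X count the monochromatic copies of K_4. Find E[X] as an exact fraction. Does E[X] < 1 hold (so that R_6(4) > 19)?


E[X] = C(19, 4) · 6^{1 − 6} = 3876 · 6^{−5} = 3876/7776.
As a reduced fraction: E[X] = 323/648 ≈ 0.4984568.
Is E[X] < 1? YES.
Since E[X] < 1, there exists a 6-coloring of K_{19} with no monochromatic K_4; hence R_6(4) > 19.

E[X] = 323/648 ≈ 0.4984568; E[X] < 1, so R_6(4) > 19.


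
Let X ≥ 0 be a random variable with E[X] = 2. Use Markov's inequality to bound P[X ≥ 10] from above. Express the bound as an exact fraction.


μ = E[X] = 2, a = 10.
Markov: P[X ≥ 10] ≤ μ/a = (2)/10 = 1/5.
Numerically: ≈ 0.200.
(Since a = 10 > μ = 2.000, the bound 1/5 is < 1 and informative.)

P[X ≥ 10] ≤ 1/5 ≈ 0.200.


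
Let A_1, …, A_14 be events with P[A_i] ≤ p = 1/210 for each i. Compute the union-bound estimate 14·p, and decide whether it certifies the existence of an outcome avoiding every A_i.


Union bound: P[∪_{i=1}^{14} A_i] ≤ Σ_i P[A_i] ≤ 14·p = 14·(1/210) = 1/15.
Numerically: 1/15 ≈ 0.06667.
Is 1/15 < 1? YES.
Since P[∪ A_i] ≤ 1/15 < 1, the complement has P[∩ A_i^c] ≥ 1 − 1/15 = 14/15 > 0, so some outcome avoids every A_i.

14·p = 1/15 ≈ 0.06667; existence CERTIFIED by the union bound.


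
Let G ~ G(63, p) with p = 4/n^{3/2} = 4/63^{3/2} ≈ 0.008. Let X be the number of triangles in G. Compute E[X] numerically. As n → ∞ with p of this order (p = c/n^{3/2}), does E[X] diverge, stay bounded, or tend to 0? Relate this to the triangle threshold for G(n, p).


Number of potential triangles: C(63, 3) = 39711.
Each occurs with probability p³ ≈ (0.008)³ ≈ 5.11856e-07.
By linearity: E[X] = C(63, 3)·p³ ≈ 39711 · 5.11856e-07 ≈ 0.020.
Since α = 3/2 > 1, p = c/n^{3/2} = o(1/n) is below the triangle threshold p ~ 1/n. Asymptotically E[X] ~ (c³/6)·n^{3(1−α)} = (4³/6)·n^{-1.5} → 0, so by Markov's inequality G has no triangles w.h.p.

E[X] ≈ 0.020; in regime p = Θ(1/n^{3/2}) E[X] tends to 0 (below the triangle threshold p ~ 1/n).


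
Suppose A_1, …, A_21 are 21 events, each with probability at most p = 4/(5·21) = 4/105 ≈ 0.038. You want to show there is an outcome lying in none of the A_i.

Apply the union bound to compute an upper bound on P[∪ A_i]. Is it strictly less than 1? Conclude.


Union bound: P[∪_{i=1}^{21} A_i] ≤ Σ_i P[A_i] ≤ 21·p = 21·(4/105) = 4/5.
Numerically: 4/5 ≈ 0.800.
Is 4/5 < 1? YES.
Since P[∪ A_i] ≤ 4/5 < 1, the complement has P[∩ A_i^c] ≥ 1 − 4/5 = 1/5 > 0, so some outcome avoids every A_i.

21·p = 4/5 ≈ 0.800; existence CERTIFIED by the union bound.


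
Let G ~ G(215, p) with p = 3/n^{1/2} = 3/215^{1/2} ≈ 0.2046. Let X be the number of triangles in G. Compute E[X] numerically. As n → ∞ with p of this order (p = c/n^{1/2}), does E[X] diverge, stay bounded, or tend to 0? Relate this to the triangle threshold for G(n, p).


Number of potential triangles: C(215, 3) = 1633355.
Each occurs with probability p³ ≈ (0.2046)³ ≈ 8.5645801e-03.
By linearity: E[X] = C(215, 3)·p³ ≈ 1633355 · 8.5645801e-03 ≈ 13988.99969.
Since α = 1/2 < 1, p = c/n^{1/2} ≫ 1/n is above the triangle threshold p ~ 1/n. Asymptotically E[X] ~ (c³/6)·n^{3(1−α)} = (3³/6)·n^{1.5} → ∞; triangles are abundant w.h.p.

E[X] ≈ 13988.99969; in regime p = Θ(1/n^{1/2}) E[X] diverges (above the triangle threshold p ~ 1/n).


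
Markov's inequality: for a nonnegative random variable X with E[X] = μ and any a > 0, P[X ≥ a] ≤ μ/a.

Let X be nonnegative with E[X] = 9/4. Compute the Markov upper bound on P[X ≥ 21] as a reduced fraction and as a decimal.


μ = E[X] = 9/4, a = 21.
Markov: P[X ≥ 21] ≤ μ/a = (9/4)/21 = 3/28.
Numerically: ≈ 0.1071.
(Since a = 21 > μ = 2.2500, the bound 3/28 is < 1 and informative.)

P[X ≥ 21] ≤ 3/28 ≈ 0.1071.


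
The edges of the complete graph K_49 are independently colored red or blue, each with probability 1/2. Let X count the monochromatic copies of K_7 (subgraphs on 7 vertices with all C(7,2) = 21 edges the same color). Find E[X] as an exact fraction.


Let X = Σ_S X_S over the C(49, 7) = 85900584 subsets S of size 7, where X_S = 1 if the K_7 on S is monochromatic.
For a fixed S, the K_7 on S has C(7, 2) = 21 edges. P[all 21 edges red] = (1/2)^21, and likewise for blue, so P[monochromatic] = 2·(1/2)^21 = 2^{1 − 21} = 1/1048576.
By linearity of expectation: E[X] = C(49, 7) · 2^{1 − 21} = 85900584 · 1/1048576 = 10737573/131072.
Numerically: E[X] ≈ 81.9212.

E[X] = C(49,7)·2^(1−C(7,2)) = 10737573/131072 ≈ 81.9212.


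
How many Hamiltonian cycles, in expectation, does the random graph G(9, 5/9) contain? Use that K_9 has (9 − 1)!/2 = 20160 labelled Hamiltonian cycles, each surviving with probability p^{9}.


K_9 has (9 − 1)!/2 = 20160 labelled Hamiltonian cycles.
For each such Hamiltonian cycle H, let X_H = 1 if all 9 edges of H are present in G. Then P[X_H = 1] = p^{9} = (5/9)^{9} = 1953125/387420489.
Summing the indicators: E[X] = Σ_H E[X_H] = 20160 · p^{9} = 20160 · 1953125/387420489 = 4375000000/43046721.
Numerically: E[X] ≈ 101.6.

E[X] = 20160 · (5/9)^{9} = 4375000000/43046721 ≈ 101.6.


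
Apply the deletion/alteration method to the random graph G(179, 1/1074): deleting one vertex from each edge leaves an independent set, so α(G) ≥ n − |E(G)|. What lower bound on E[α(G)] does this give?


E[|E(G)|] = C(179, 2)·p = 15931 · (1/1074) = 89/6.
E[α(G)] ≥ n − E[|E(G)|] = 179 − 89/6 = 985/6.
Numerically: ≈ 164.1667.
(This is only a lower bound; the true E[α(G)] may be larger.)

E[α(G)] ≥ 985/6 ≈ 164.1667.


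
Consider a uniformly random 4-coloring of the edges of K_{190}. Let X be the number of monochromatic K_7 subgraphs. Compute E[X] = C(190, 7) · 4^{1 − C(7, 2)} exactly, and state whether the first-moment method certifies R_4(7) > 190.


E[X] = C(190, 7) · 4^{1 − 21} = 1585940245560 · 4^{−20} = 1585940245560/1099511627776.
As a reduced fraction: E[X] = 198242530695/137438953472 ≈ 1.4424043.
Is E[X] < 1? NO.
Since E[X] ≥ 1, the first-moment bound is inconclusive at n = 190; it does NOT by itself certify R_4(7) > 190.

E[X] = 198242530695/137438953472 ≈ 1.4424043; E[X] ≥ 1; first-moment method inconclusive here.


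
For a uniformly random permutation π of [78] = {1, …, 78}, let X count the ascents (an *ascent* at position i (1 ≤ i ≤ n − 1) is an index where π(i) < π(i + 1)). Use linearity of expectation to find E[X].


Write X = Σ X_I over i = 1, …, 77, with X_I the indicator of one ascent.
There are 77 indicators.
For each fixed i, the pair (π(i), π(i+1)) is a uniformly random ordered pair of distinct values from {1, …, 78}; by symmetry P[π(i) < π(i+1)] = 1/2.
By linearity: E[X] = 77 · (1/2) = (78 − 1) · (1/2) = 77/2 ≈ 38.500000.

E[X] = 77/2 = 38.500000.


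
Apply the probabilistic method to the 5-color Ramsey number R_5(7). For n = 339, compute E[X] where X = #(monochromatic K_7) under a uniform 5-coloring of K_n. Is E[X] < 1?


E[X] = C(339, 7) · 5^{1 − 21} = 95915887062372 · 5^{−20} = 95915887062372/95367431640625.
As a reduced fraction: E[X] = 95915887062372/95367431640625 ≈ 1.0058.
Is E[X] < 1? NO.
Since E[X] ≥ 1, the first-moment bound is inconclusive at n = 339; it does NOT by itself certify R_5(7) > 339.

E[X] = 95915887062372/95367431640625 ≈ 1.0058; E[X] ≥ 1; first-moment method inconclusive here.


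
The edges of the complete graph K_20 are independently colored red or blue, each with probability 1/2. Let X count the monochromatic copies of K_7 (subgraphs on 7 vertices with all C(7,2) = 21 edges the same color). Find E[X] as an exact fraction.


Let X = Σ_S X_S over the C(20, 7) = 77520 subsets S of size 7, where X_S = 1 if the K_7 on S is monochromatic.
For a fixed S, the K_7 on S has C(7, 2) = 21 edges. P[all 21 edges red] = (1/2)^21, and likewise for blue, so P[monochromatic] = 2·(1/2)^21 = 2^{1 − 21} = 1/1048576.
Summing: E[X] = C(20, 7) · 2^{1 − 21} = 77520 · 1/1048576 = 4845/65536.
Numerically: E[X] ≈ 0.0739.

E[X] = C(20,7)·2^(1−C(7,2)) = 4845/65536 ≈ 0.0739.


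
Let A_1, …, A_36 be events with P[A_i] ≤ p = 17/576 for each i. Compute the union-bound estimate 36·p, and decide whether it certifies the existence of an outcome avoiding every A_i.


Union bound: P[∪_{i=1}^{36} A_i] ≤ Σ_i P[A_i] ≤ 36·p = 36·(17/576) = 17/16.
Numerically: 17/16 ≈ 1.06250.
Is 17/16 < 1? NO.
Since the bound 17/16 is ≥ 1, the union bound is uninformative here; it does NOT by itself certify existence.

36·p = 17/16 ≈ 1.06250; existence NOT certified by the union bound.


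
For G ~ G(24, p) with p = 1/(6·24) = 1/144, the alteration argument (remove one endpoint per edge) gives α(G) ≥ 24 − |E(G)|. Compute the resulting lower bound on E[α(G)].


E[|E(G)|] = C(24, 2)·p = 276 · (1/144) = 23/12.
E[α(G)] ≥ n − E[|E(G)|] = 24 − 23/12 = 265/12.
Numerically: ≈ 22.0833.
(This is only a lower bound; the true E[α(G)] may be larger.)

E[α(G)] ≥ 265/12 ≈ 22.0833.


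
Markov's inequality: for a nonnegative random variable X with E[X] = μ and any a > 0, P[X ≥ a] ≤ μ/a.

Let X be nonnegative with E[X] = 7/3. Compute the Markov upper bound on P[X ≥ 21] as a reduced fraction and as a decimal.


μ = E[X] = 7/3, a = 21.
Markov: P[X ≥ 21] ≤ μ/a = (7/3)/21 = 1/9.
Numerically: ≈ 0.11111.
(Since a = 21 > μ = 2.33333, the bound 1/9 is < 1 and informative.)

P[X ≥ 21] ≤ 1/9 ≈ 0.11111.


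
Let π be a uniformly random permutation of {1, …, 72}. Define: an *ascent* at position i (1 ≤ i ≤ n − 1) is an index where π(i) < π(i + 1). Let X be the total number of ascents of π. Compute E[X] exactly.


Write X = Σ X_I over i = 1, …, 71, with X_I the indicator of one ascent.
There are 71 indicators.
For each fixed i, the pair (π(i), π(i+1)) is a uniformly random ordered pair of distinct values from {1, …, 72}; by symmetry P[π(i) < π(i+1)] = 1/2.
By linearity: E[X] = 71 · (1/2) = (72 − 1) · (1/2) = 71/2 ≈ 35.500.

E[X] = 71/2 = 35.500.


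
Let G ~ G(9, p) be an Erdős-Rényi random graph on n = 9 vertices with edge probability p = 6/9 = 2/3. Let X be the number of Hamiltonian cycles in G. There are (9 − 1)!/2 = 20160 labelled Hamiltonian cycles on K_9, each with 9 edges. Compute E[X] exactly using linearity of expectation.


K_9 has (9 − 1)!/2 = 20160 labelled Hamiltonian cycles.
For each such Hamiltonian cycle H, let X_H = 1 if all 9 edges of H are present in G. Then P[X_H = 1] = p^{9} = (2/3)^{9} = 512/19683.
By linearity of expectation: E[X] = Σ_H E[X_H] = 20160 · p^{9} = 20160 · 512/19683 = 1146880/2187.
Numerically: E[X] ≈ 524.4.

E[X] = 20160 · (2/3)^{9} = 1146880/2187 ≈ 524.4.


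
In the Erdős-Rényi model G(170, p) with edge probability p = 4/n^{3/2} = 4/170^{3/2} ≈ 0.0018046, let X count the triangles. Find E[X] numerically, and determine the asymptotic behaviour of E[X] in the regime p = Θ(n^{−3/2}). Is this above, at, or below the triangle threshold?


Number of potential triangles: C(170, 3) = 804440.
Each occurs with probability p³ ≈ (0.0018046)³ ≈ 5.8770560e-09.
By linearity: E[X] = C(170, 3)·p³ ≈ 804440 · 5.8770560e-09 ≈ 0.00473.
Since α = 3/2 > 1, p = c/n^{3/2} = o(1/n) is below the triangle threshold p ~ 1/n. Asymptotically E[X] ~ (c³/6)·n^{3(1−α)} = (4³/6)·n^{-1.5} → 0, so by Markov's inequality G has no triangles w.h.p.

E[X] ≈ 0.00473; in regime p = Θ(1/n^{3/2}) E[X] tends to 0 (below the triangle threshold p ~ 1/n).


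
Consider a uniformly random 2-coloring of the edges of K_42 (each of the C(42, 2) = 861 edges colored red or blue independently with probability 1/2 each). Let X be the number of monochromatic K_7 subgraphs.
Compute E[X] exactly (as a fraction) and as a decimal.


Let X = Σ_S X_S over the C(42, 7) = 26978328 subsets S of size 7, where X_S = 1 if the K_7 on S is monochromatic.
For a fixed S, the K_7 on S has C(7, 2) = 21 edges. P[all 21 edges red] = (1/2)^21, and likewise for blue, so P[monochromatic] = 2·(1/2)^21 = 2^{1 − 21} = 1/1048576.
By linearity of expectation: E[X] = C(42, 7) · 2^{1 − 21} = 26978328 · 1/1048576 = 3372291/131072.
Numerically: E[X] ≈ 25.729.

E[X] = C(42,7)·2^(1−C(7,2)) = 3372291/131072 ≈ 25.729.


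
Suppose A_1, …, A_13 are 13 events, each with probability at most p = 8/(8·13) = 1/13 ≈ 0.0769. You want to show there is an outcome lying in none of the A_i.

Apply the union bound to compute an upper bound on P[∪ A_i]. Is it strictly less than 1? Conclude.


Union bound: P[∪_{i=1}^{13} A_i] ≤ Σ_i P[A_i] ≤ 13·p = 13·(1/13) = 1.
Numerically: 1 ≈ 1.0000.
Is 1 < 1? NO.
Since the bound 1 is ≥ 1, the union bound is uninformative here; it does NOT by itself certify existence.

13·p = 1 ≈ 1.0000; existence NOT certified by the union bound.


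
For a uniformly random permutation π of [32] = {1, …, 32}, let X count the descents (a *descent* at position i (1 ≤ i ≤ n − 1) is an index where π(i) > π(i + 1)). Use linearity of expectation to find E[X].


Write X = Σ X_I over i = 1, …, 31, with X_I the indicator of one descent.
There are 31 indicators.
For each fixed i, the pair (π(i), π(i+1)) is a uniformly random ordered pair of distinct values from {1, …, 32}; by symmetry P[π(i) > π(i+1)] = 1/2.
By linearity: E[X] = 31 · (1/2) = (32 − 1) · (1/2) = 31/2 ≈ 15.5000.

E[X] = 31/2 = 15.5000.


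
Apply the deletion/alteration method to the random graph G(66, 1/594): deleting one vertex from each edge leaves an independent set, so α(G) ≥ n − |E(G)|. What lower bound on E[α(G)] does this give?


E[|E(G)|] = C(66, 2)·p = 2145 · (1/594) = 65/18.
E[α(G)] ≥ n − E[|E(G)|] = 66 − 65/18 = 1123/18.
Numerically: ≈ 62.38889.
(This is only a lower bound; the true E[α(G)] may be larger.)

E[α(G)] ≥ 1123/18 ≈ 62.38889.


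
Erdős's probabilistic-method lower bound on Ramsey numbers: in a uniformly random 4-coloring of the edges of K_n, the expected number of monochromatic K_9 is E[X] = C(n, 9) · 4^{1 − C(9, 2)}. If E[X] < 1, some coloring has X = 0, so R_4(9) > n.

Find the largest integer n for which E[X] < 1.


We need C(n, 9) · 4^{1 − 36} < 1, i.e. C(n, 9) < 4^{36 − 1} = 1180591620717411303424.
Check values of n near the boundary:
  n = 911: C(911, 9) = 1144686900492291197405; 1144686900492291197405 < 1180591620717411303424? YES
  n = 912: C(912, 9) = 1156095740032081475120; 1156095740032081475120 < 1180591620717411303424? YES
  n = 913: C(913, 9) = 1167605542753639808390; 1167605542753639808390 < 1180591620717411303424? YES
  n = 914: C(914, 9) = 1179217089587653905932; 1179217089587653905932 < 1180591620717411303424? YES
  n = 915: C(915, 9) = 1190931166636537885130; 1190931166636537885130 < 1180591620717411303424? NO
  n = 916: C(916, 9) = 1202748565202942340440; 1202748565202942340440 < 1180591620717411303424? NO
The largest n with C(n, 9) < 1180591620717411303424 is n = 914 (where E[X] = 294804272396913476483/295147905179352825856 ≈ 0.999). Hence R_4(9) > 914, i.e. R_4(9) ≥ 915.

Largest n = 914; hence R_4(9) > 914.


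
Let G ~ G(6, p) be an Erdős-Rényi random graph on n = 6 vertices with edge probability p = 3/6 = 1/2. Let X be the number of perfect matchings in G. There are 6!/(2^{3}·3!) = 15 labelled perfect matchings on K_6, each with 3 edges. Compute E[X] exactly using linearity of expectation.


K_6 has 6!/(2^{3}·3!) = 15 labelled perfect matchings.
For each such perfect matching H, let X_H = 1 if all 3 edges of H are present in G. Then P[X_H = 1] = p^{3} = (1/2)^{3} = 1/8.
By linearity: E[X] = Σ_H E[X_H] = 15 · p^{3} = 15 · 1/8 = 15/8.
Numerically: E[X] ≈ 1.875.

E[X] = 15 · (1/2)^{3} = 15/8 ≈ 1.875.


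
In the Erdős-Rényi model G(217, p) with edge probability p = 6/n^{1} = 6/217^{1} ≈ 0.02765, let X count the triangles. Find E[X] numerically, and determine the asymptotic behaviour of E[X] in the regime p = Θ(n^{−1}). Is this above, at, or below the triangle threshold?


Number of potential triangles: C(217, 3) = 1679580.
Each occurs with probability p³ ≈ (0.02765)³ ≈ 2.113852e-05.
By linearity: E[X] = C(217, 3)·p³ ≈ 1679580 · 2.113852e-05 ≈ 35.5038.
Here α = 1, so p = 6/n is exactly at the triangle threshold p ~ 1/n. Asymptotically E[X] → c³/6 = 6³/6 = 36 ≈ 36.0000, a bounded constant. In this regime the triangle count is asymptotically Poisson(c³/6).

E[X] ≈ 35.5038; in regime p = Θ(1/n^{1}) E[X] stays bounded (at the triangle threshold p ~ 1/n).


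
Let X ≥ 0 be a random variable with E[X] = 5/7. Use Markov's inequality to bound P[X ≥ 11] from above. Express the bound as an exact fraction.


μ = E[X] = 5/7, a = 11.
Markov: P[X ≥ 11] ≤ μ/a = (5/7)/11 = 5/77.
Numerically: ≈ 0.064935.
(Since a = 11 > μ = 0.714286, the bound 5/77 is < 1 and informative.)

P[X ≥ 11] ≤ 5/77 ≈ 0.064935.


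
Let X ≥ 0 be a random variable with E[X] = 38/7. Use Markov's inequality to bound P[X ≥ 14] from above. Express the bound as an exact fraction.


μ = E[X] = 38/7, a = 14.
Markov: P[X ≥ 14] ≤ μ/a = (38/7)/14 = 19/49.
Numerically: ≈ 0.388.
(Since a = 14 > μ = 5.429, the bound 19/49 is < 1 and informative.)

P[X ≥ 14] ≤ 19/49 ≈ 0.388.


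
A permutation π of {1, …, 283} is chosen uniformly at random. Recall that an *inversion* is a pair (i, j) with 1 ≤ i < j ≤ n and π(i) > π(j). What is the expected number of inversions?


Write X = Σ X_I over the C(283, 2) = 39903 pairs i < j, with X_I the indicator of one inversion.
There are 39903 indicators.
For each fixed pair i < j, the values π(i) and π(j) are two distinct elements of {1, …, 283} in uniformly random order; by symmetry P[π(i) > π(j)] = 1/2.
By linearity: E[X] = 39903 · (1/2) = C(283, 2) · (1/2) = 39903/2 = 39903/2 ≈ 19951.500.

E[X] = 39903/2 = 19951.500.


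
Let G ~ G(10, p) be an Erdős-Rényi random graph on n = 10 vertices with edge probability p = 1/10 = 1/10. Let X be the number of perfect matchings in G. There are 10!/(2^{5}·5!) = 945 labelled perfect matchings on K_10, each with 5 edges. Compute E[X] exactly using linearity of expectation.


K_10 has 10!/(2^{5}·5!) = 945 labelled perfect matchings.
For each such perfect matching H, let X_H = 1 if all 5 edges of H are present in G. Then P[X_H = 1] = p^{5} = (1/10)^{5} = 1/100000.
By linearity: E[X] = Σ_H E[X_H] = 945 · p^{5} = 945 · 1/100000 = 189/20000.
Numerically: E[X] ≈ 0.00945.

E[X] = 945 · (1/10)^{5} = 189/20000 ≈ 0.00945.


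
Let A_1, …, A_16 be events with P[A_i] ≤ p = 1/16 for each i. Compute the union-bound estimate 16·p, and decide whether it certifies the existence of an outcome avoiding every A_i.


Union bound: P[∪_{i=1}^{16} A_i] ≤ Σ_i P[A_i] ≤ 16·p = 16·(1/16) = 1.
Numerically: 1 ≈ 1.0000.
Is 1 < 1? NO.
Since the bound 1 is ≥ 1, the union bound is uninformative here; it does NOT by itself certify existence.

16·p = 1 ≈ 1.0000; existence NOT certified by the union bound.


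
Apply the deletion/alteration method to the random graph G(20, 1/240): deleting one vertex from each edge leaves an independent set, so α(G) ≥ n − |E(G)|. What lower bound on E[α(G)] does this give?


E[|E(G)|] = C(20, 2)·p = 190 · (1/240) = 19/24.
E[α(G)] ≥ n − E[|E(G)|] = 20 − 19/24 = 461/24.
Numerically: ≈ 19.20833.
(This is only a lower bound; the true E[α(G)] may be larger.)

E[α(G)] ≥ 461/24 ≈ 19.20833.


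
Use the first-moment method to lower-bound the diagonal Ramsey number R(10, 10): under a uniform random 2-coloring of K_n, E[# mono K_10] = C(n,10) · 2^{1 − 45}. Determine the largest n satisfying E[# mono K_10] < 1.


We need C(n, 10) · 2^{1 − 45} < 1, i.e. C(n, 10) < 2^{45 − 1} = 17592186044416.
Check values of n near the boundary:
  n = 98: C(98, 10) = 14005614014756; 14005614014756 < 17592186044416? YES
  n = 99: C(99, 10) = 15579278510796; 15579278510796 < 17592186044416? YES
  n = 100: C(100, 10) = 17310309456440; 17310309456440 < 17592186044416? YES
  n = 101: C(101, 10) = 19212541264840; 19212541264840 < 17592186044416? NO
  n = 102: C(102, 10) = 21300860967540; 21300860967540 < 17592186044416? NO
  n = 103: C(103, 10) = 23591276125340; 23591276125340 < 17592186044416? NO
The largest n with C(n, 10) < 17592186044416 is n = 100 (where E[X] = 2163788682055/2199023255552 ≈ 0.984). Hence R(10, 10) > 100, i.e. R(10, 10) ≥ 101.

Largest n = 100; hence R(10, 10) > 100.


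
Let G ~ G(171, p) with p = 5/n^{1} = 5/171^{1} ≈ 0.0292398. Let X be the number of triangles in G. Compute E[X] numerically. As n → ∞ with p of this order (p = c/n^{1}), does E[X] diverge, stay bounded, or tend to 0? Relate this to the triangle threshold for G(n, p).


Number of potential triangles: C(171, 3) = 818805.
Each occurs with probability p³ ≈ (0.0292398)³ ≈ 2.49989450e-05.
By linearity: E[X] = C(171, 3)·p³ ≈ 818805 · 2.49989450e-05 ≈ 20.469261.
Here α = 1, so p = 5/n is exactly at the triangle threshold p ~ 1/n. Asymptotically E[X] → c³/6 = 5³/6 = 125/6 ≈ 20.833333, a bounded constant. In this regime the triangle count is asymptotically Poisson(c³/6).

E[X] ≈ 20.469261; in regime p = Θ(1/n^{1}) E[X] stays bounded (at the triangle threshold p ~ 1/n).


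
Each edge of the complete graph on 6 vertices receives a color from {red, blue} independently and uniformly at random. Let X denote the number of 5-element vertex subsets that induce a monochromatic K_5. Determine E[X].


Let X = Σ_S X_S over the C(6, 5) = 6 subsets S of size 5, where X_S = 1 if the K_5 on S is monochromatic.
For a fixed S, the K_5 on S has C(5, 2) = 10 edges. P[all 10 edges red] = (1/2)^10, and likewise for blue, so P[monochromatic] = 2·(1/2)^10 = 2^{1 − 10} = 1/512.
Summing: E[X] = C(6, 5) · 2^{1 − 10} = 6 · 1/512 = 3/256.
Numerically: E[X] ≈ 0.012.

E[X] = C(6,5)·2^(1−C(5,2)) = 3/256 ≈ 0.012.


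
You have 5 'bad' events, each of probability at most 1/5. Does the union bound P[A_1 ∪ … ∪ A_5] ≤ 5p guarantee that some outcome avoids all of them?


Union bound: P[∪_{i=1}^{5} A_i] ≤ Σ_i P[A_i] ≤ 5·p = 5·(1/5) = 1.
Numerically: 1 ≈ 1.00000.
Is 1 < 1? NO.
Since the bound 1 is ≥ 1, the union bound is uninformative here; it does NOT by itself certify existence.

5·p = 1 ≈ 1.00000; existence NOT certified by the union bound.


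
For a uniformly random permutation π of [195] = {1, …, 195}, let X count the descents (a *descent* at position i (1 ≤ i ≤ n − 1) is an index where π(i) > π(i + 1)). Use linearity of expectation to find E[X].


Write X = Σ X_I over i = 1, …, 194, with X_I the indicator of one descent.
There are 194 indicators.
For each fixed i, the pair (π(i), π(i+1)) is a uniformly random ordered pair of distinct values from {1, …, 195}; by symmetry P[π(i) > π(i+1)] = 1/2.
By linearity: E[X] = 194 · (1/2) = (195 − 1) · (1/2) = 97 ≈ 97.00000.

E[X] = 97 = 97.00000.


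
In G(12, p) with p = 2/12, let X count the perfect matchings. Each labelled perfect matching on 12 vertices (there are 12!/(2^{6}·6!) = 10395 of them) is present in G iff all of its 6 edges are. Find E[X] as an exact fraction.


K_12 has 12!/(2^{6}·6!) = 10395 labelled perfect matchings.
For each such perfect matching H, let X_H = 1 if all 6 edges of H are present in G. Then P[X_H = 1] = p^{6} = (1/6)^{6} = 1/46656.
Summing the indicators: E[X] = Σ_H E[X_H] = 10395 · p^{6} = 10395 · 1/46656 = 385/1728.
Numerically: E[X] ≈ 0.2228.

E[X] = 10395 · (1/6)^{6} = 385/1728 ≈ 0.2228.


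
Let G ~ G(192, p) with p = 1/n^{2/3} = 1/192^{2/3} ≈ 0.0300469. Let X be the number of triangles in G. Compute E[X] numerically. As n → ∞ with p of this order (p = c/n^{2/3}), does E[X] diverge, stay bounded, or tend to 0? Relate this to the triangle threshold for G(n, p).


Number of potential triangles: C(192, 3) = 1161280.
Each occurs with probability p³ ≈ (0.0300469)³ ≈ 2.71267361e-05.
By linearity: E[X] = C(192, 3)·p³ ≈ 1161280 · 2.71267361e-05 ≈ 31.501736.
Since α = 2/3 < 1, p = c/n^{2/3} ≫ 1/n is above the triangle threshold p ~ 1/n. Asymptotically E[X] ~ (c³/6)·n^{3(1−α)} = (1³/6)·n^{1} → ∞; triangles are abundant w.h.p.

E[X] ≈ 31.501736; in regime p = Θ(1/n^{2/3}) E[X] diverges (above the triangle threshold p ~ 1/n).


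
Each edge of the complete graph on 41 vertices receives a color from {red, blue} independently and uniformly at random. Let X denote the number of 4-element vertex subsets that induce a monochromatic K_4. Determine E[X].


Let X = Σ_S X_S over the C(41, 4) = 101270 subsets S of size 4, where X_S = 1 if the K_4 on S is monochromatic.
For a fixed S, the K_4 on S has C(4, 2) = 6 edges. P[all 6 edges red] = (1/2)^6, and likewise for blue, so P[monochromatic] = 2·(1/2)^6 = 2^{1 − 6} = 1/32.
Summing: E[X] = C(41, 4) · 2^{1 − 6} = 101270 · 1/32 = 50635/16.
Numerically: E[X] ≈ 3164.687500.

E[X] = C(41,4)·2^(1−C(4,2)) = 50635/16 ≈ 3164.687500.
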